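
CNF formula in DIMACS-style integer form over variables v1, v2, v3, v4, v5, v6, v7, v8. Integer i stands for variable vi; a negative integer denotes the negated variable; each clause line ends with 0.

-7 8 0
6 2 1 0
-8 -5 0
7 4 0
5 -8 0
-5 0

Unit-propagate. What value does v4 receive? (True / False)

Unit clause (NOT v5) sets v5 = False.
(v5 OR NOT v8) with v5 = False leaves only NOT v8, so v8 = False.
(NOT v7 OR v8) with v8 = False leaves only NOT v7, so v7 = False.
From (v7 OR v4) and v7 = False: v4 = True.

True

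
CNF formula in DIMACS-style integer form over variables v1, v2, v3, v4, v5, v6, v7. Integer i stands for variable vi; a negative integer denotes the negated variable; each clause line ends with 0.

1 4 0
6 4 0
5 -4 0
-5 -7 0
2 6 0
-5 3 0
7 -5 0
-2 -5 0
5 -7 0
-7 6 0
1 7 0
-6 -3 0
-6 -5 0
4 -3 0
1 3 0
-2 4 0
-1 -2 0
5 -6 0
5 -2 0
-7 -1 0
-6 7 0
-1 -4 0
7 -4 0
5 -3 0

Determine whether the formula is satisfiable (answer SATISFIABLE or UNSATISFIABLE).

v5 = True:
  propagation gives v7=False; an empty clause results — contradiction.
v5 = False:
  propagation gives v4=False, v1=True, v6=True; an empty clause results — contradiction.
Every branch closes, so no satisfying assignment exists.

UNSATISFIABLE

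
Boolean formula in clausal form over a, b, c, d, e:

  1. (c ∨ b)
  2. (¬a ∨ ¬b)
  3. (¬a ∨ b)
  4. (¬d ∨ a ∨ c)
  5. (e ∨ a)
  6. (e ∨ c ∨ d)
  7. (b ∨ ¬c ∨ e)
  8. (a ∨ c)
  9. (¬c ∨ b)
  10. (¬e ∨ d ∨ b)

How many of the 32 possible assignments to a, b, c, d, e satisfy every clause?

2

Satisfying assignments:
  a=F b=T c=T d=F e=T
  a=F b=T c=T d=T e=T
That's 2 in total.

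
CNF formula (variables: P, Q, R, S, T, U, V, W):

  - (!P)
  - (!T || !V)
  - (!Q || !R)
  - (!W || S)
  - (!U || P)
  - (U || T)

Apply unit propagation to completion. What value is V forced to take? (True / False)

Unit clause (!P) sets P = False.
(P || !U) with P = False leaves only !U, so U = False.
(T || U) with U = False leaves only T, so T = True.
(!T || !V): since T = True, the clause reduces to (!V). V = False.

False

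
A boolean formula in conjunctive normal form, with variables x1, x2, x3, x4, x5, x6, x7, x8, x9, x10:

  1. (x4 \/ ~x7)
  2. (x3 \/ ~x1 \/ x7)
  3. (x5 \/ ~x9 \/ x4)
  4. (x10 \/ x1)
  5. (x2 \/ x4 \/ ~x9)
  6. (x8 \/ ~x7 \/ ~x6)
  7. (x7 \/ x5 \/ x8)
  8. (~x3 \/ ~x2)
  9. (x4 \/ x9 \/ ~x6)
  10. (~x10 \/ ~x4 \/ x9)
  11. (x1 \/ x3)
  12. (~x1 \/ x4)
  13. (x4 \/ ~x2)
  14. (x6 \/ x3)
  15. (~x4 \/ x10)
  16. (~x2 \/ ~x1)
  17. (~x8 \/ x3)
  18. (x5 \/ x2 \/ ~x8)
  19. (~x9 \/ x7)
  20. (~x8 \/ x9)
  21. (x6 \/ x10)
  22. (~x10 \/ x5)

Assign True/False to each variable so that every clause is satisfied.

x1=T, x2=F, x3=T, x4=T, x5=T, x6=F, x7=T, x8=T, x9=T, x10=T

x5 occurs only positively in the remaining clauses — set x5 = True.
Branch on x1: take x1 = True.
  then x4 is forced to True.
  then x10 is forced to True.
  then x9 is forced to True.
  then x2 is forced to False.
  then x7 is forced to True.
The remaining clauses are satisfied by x3 = True, x6 = False, x8 = True.
Every clause has at least one true literal under this assignment.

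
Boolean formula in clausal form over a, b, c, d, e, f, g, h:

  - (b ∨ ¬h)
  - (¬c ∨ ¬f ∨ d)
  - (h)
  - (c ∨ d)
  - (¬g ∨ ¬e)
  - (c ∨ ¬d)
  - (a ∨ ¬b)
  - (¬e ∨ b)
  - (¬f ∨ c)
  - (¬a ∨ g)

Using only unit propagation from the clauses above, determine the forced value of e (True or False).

Unit clause (h) sets h = True.
In (b ∨ ¬h), ¬h is now false; b must hold, so b = True.
(¬b ∨ a): since b = True, the clause reduces to (a). a = True.
From (g ∨ ¬a) and a = True: g = True.
From (¬g ∨ ¬e) and g = True: e = False.

False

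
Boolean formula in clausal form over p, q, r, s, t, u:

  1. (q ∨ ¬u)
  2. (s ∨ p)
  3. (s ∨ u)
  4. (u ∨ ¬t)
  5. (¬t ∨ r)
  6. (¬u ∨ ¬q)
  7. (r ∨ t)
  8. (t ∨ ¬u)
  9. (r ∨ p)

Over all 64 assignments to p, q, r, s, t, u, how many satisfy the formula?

Satisfying assignments:
  p=F q=F r=T s=T t=F u=F
  p=F q=T r=T s=T t=F u=F
  p=T q=F r=T s=T t=F u=F
  p=T q=T r=T s=T t=F u=F
That's 4 in total.

4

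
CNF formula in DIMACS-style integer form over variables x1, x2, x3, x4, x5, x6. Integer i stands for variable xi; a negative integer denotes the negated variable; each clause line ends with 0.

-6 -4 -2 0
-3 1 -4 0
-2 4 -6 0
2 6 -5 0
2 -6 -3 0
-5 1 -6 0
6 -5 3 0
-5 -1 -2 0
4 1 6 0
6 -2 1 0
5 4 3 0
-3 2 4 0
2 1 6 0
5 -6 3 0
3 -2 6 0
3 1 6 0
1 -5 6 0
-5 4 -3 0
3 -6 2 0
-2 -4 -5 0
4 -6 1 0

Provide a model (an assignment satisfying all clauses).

x1 = 1  x2 = 1  x3 = 1  x4 = 0  x5 = 0  x6 = 0

Check each clause:
  1. {¬x4, ¬x2, ¬x6} — ¬x6 is true.
  2. {x1, ¬x4, ¬x3} — x1 is true.
  3. {¬x2, ¬x6, x4} — ¬x6 is true.
  4. {x6, ¬x5, x2} — x2 is true.
  5. {x2, ¬x6, ¬x3} — ¬x6 is true.
  6. {¬x6, ¬x5, x1} — x1 is true.
  7. {x3, x6, ¬x5} — x3 is true.
  8. {¬x1, ¬x2, ¬x5} — ¬x5 is true.
  9. {x4, x6, x1} — x1 is true.
  10. {x6, x1, ¬x2} — x1 is true.
  11. {x5, x3, x4} — x3 is true.
  12. {¬x3, x4, x2} — x2 is true.
  13. {x2, x1, x6} — x1 is true.
  14. {x5, x3, ¬x6} — ¬x6 is true.
  15. {x3, x6, ¬x2} — x3 is true.
  16. {x3, x6, x1} — x1 is true.
  17. {¬x5, x6, x1} — x1 is true.
  18. {x4, ¬x5, ¬x3} — ¬x5 is true.
  19. {x2, ¬x6, x3} — ¬x6 is true.
  20. {¬x5, ¬x2, ¬x4} — ¬x5 is true.
  21. {¬x6, x4, x1} — x1 is true.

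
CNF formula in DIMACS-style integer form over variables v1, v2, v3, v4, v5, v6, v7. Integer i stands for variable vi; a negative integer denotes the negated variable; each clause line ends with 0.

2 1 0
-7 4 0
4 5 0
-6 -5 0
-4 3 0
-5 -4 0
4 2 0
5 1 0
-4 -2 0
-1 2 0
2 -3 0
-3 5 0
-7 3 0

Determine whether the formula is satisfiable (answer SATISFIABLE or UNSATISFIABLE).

v6 occurs only negated in the remaining clauses — set v6 = False.
Pure literal: v7 appears only negated; assign v7 = False.
Branch on v1: take v1 = True.
  then v2 is forced to True.
  then v4 is forced to False.
  then v5 is forced to True.
v3 is now unconstrained; take v3 = False.
So v1=True, v2=True, v3=False, v4=False, v5=True, v6=False, v7=False is a satisfying assignment.

SATISFIABLE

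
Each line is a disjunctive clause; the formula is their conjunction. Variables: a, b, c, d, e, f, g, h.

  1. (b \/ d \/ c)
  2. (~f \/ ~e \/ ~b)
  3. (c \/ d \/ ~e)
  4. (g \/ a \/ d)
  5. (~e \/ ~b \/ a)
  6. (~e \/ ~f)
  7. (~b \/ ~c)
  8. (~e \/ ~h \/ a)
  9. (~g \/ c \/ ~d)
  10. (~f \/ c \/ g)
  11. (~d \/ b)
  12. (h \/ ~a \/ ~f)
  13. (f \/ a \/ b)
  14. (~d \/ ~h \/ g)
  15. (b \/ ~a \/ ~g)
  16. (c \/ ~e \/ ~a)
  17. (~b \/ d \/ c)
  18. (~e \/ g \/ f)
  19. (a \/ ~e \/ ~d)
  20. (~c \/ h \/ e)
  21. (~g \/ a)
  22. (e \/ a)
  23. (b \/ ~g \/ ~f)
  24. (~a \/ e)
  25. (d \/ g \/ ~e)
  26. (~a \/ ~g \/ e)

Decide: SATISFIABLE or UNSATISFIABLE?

e = True:
  propagation gives f=False, g=True, a=True, b=True; an empty clause results — contradiction.
e = False:
  propagation gives a=True; an empty clause results — contradiction.
Every branch closes, so no satisfying assignment exists.

UNSATISFIABLE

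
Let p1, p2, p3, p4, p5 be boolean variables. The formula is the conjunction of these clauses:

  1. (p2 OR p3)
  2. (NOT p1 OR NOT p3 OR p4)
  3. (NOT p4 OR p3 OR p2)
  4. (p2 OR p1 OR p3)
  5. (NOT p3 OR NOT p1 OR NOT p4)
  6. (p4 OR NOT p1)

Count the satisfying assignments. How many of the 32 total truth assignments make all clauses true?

14

Case analysis on p3 and p1:
  p3=T, p1=T: a clause becomes empty — 0.
  p3=T, p1=F: p2, p4, p5 free → 2^3 = 8.
  p3=F, p1=T: remaining (p2,p4,p5) ∈ {(T,T,F); (T,T,T)} — 2.
  p3=F, p1=F: remaining (p2,p4,p5) ∈ {(T,F,F); (T,F,T); (T,T,F); (T,T,T)} — 4.
Total: 0 + 8 + 2 + 4 = 14.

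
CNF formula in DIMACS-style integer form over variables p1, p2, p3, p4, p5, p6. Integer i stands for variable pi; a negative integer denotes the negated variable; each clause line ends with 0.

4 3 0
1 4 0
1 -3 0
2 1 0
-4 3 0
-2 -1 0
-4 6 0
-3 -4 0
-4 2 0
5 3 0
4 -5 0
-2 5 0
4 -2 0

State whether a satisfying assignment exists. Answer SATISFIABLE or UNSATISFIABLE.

Try p1 = True.
  then p2 is forced to False.
  then p4 is forced to False.
  then p3 is forced to True.
  then p5 is forced to False.
p6 is now unconstrained; take p6 = False.
So p1 = 1, p2 = 0, p3 = 1, p4 = 0, p5 = 0, p6 = 0 is a satisfying assignment.

SATISFIABLE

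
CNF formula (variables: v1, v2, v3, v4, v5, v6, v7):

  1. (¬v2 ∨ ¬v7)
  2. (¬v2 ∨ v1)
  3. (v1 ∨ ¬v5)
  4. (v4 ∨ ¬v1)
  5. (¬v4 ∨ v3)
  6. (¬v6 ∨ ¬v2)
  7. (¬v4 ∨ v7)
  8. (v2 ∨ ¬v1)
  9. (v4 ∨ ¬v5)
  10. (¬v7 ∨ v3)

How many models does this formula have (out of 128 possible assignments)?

Split on v1, then v2.
  v1=T, v2=T: a clause becomes empty — 0.
  v1=T, v2=F: a clause becomes empty — 0.
  v1=F, v2=T: a clause becomes empty — 0.
  v1=F, v2=F: v6 free; 4 ways for (v3,v4,v5,v7) × 2^1 = 8.
Total: 0 + 0 + 0 + 8 = 8.

8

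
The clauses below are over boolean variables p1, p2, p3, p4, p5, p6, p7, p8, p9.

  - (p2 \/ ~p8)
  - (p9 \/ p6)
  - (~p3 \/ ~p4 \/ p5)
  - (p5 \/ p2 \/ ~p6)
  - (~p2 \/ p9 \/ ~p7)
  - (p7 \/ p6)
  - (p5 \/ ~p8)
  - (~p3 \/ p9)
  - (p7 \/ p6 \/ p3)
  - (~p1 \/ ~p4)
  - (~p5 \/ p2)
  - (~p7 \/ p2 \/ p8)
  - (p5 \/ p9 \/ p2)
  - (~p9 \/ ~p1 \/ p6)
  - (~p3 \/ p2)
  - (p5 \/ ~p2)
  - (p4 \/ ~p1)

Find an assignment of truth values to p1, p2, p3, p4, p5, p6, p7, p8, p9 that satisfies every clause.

p1 occurs only negated in the remaining clauses — set p1 = False.
Try p2 = True.
  then p5 is forced to True.
Branch on p3: take p3 = True.
  then p9 is forced to True.
For the remaining variables, p4 = False, p6 = False, p7 = True, p8 = False works.

p1=False, p2=True, p3=True, p4=False, p5=True, p6=False, p7=True, p8=False, p9=True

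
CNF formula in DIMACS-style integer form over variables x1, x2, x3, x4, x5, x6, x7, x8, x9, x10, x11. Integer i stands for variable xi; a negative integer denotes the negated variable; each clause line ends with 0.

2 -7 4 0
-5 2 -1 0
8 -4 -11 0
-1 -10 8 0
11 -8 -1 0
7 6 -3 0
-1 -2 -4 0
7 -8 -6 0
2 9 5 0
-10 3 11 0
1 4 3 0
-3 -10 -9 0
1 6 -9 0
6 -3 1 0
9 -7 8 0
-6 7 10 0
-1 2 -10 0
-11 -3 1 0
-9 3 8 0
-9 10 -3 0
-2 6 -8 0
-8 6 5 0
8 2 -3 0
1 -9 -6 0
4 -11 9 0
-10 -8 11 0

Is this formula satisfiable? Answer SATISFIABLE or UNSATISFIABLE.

SATISFIABLE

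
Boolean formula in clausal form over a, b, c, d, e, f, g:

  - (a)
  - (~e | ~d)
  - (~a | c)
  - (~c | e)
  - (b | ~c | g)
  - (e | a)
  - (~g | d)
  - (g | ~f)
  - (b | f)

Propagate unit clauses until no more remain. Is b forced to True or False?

True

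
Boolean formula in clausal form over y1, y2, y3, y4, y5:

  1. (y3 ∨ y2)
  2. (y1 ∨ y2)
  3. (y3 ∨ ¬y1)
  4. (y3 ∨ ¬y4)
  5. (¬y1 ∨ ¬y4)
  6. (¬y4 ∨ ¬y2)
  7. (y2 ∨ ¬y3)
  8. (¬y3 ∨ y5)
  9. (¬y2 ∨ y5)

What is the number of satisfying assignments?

The models are:
  y1=F y2=T y3=F y4=F y5=T
  y1=F y2=T y3=T y4=F y5=T
  y1=T y2=T y3=T y4=F y5=T
Count: 3.

3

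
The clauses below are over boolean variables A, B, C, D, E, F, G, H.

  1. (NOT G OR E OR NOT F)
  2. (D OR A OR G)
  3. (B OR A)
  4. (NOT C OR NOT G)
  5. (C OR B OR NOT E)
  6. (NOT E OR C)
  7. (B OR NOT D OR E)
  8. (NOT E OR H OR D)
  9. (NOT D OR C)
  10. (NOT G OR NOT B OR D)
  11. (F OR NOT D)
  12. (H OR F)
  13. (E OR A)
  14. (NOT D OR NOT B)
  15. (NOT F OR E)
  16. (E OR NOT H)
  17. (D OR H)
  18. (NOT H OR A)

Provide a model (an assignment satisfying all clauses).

A=T, B=T, C=T, D=F, E=T, F=T, G=F, H=T

Pure literal: A appears only positively; assign A = True.
Try B = True.
  then D is forced to False.
  then G is forced to False.
  then H is forced to True.
  then E is forced to True.
  then C is forced to True.
F is now unconstrained; take F = True.
Every clause has at least one true literal under this assignment.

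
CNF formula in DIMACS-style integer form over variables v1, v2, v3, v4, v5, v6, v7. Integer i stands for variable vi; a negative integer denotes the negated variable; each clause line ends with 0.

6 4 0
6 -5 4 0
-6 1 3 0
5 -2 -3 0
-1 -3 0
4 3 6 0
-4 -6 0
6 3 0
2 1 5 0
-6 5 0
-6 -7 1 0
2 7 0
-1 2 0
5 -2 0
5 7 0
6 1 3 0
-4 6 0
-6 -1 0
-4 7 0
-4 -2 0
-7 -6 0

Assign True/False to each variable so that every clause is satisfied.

Branch on v1: take v1 = False.
Try v2 = True.
  then v5 is forced to True.
  then v4 is forced to False.
  then v6 is forced to True.
  then v3 is forced to True.
  then v7 is forced to False.

v1=0, v2=1, v3=1, v4=0, v5=1, v6=1, v7=0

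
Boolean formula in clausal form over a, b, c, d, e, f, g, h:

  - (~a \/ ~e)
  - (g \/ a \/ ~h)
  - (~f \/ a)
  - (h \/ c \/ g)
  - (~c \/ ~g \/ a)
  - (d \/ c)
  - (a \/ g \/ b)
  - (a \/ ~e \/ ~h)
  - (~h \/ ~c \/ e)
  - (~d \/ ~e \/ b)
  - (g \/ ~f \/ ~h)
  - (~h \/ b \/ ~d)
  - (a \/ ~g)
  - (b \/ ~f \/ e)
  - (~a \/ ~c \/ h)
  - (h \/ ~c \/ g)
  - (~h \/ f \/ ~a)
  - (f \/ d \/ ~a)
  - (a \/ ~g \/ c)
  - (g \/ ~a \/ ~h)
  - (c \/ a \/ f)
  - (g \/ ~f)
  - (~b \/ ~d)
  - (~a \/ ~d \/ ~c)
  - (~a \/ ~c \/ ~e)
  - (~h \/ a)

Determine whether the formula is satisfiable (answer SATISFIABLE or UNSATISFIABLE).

Branch on a: take a = True.
  then e is forced to False.
For the remaining variables, b = False, c = False, d = True, f = False, g = True, h = False works.
So a=T, b=F, c=F, d=T, e=F, f=F, g=T, h=F is a satisfying assignment.

SATISFIABLE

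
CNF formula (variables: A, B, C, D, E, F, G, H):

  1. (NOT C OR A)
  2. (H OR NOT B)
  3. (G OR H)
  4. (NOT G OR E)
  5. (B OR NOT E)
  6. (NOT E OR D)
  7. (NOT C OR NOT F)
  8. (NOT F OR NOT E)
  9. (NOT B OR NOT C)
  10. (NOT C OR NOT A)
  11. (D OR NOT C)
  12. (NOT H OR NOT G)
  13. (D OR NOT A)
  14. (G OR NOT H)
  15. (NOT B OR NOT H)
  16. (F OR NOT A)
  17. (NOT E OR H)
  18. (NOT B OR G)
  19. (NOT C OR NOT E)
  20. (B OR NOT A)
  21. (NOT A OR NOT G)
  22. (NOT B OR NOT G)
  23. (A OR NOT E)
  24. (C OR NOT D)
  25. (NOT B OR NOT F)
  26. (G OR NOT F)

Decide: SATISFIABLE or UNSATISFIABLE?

B = True:
  propagation gives H=True; an empty clause results — contradiction.
B = False:
  propagation gives E=False, G=False, H=True; an empty clause results — contradiction.
Every branch closes, so no satisfying assignment exists.

UNSATISFIABLE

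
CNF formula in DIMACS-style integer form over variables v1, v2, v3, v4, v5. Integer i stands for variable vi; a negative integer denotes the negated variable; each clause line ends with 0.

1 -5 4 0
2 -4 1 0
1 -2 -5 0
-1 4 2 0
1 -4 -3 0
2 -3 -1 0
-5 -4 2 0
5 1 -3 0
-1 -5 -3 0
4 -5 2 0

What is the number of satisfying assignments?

10

Case analysis on v1 and v2:
  v1=T, v2=T: v4 free; 3 ways for (v3,v5) × 2^1 = 6.
  v1=T, v2=F: remaining (v3,v4,v5) ∈ {(F,T,F)} — 1.
  v1=F, v2=T: remaining (v3,v4,v5) ∈ {(F,F,F); (F,T,F)} — 2.
  v1=F, v2=F: remaining (v3,v4,v5) ∈ {(F,F,F)} — 1.
Total: 6 + 1 + 2 + 1 = 10.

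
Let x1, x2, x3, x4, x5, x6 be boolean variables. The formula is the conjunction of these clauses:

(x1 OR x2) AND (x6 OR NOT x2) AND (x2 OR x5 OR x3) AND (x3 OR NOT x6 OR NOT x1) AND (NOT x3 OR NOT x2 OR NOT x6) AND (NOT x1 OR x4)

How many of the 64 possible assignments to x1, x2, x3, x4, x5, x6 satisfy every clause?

9

Split on x2, then x1.
  x2=T, x1=T: a clause becomes empty — 0.
  x2=T, x1=F: remaining (x3,x4,x5,x6) ∈ {(F,F,F,T); (F,F,T,T); (F,T,F,T); (F,T,T,T)} — 4.
  x2=F, x1=T: 5 of the 16 assignments to (x3,x4,x5,x6) work.
  x2=F, x1=F: a clause becomes empty — 0.
Total: 0 + 4 + 5 + 0 = 9.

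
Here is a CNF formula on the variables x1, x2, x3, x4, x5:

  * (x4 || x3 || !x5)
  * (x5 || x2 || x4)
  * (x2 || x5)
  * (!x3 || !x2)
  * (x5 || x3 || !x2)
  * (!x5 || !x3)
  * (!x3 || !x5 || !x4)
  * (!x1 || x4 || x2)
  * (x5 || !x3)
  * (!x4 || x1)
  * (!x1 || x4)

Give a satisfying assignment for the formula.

x1=1, x2=1, x3=0, x4=1, x5=1

Check each clause:
  1. (!x5 || x4 || x3) — x4 is true.
  2. (x5 || x4 || x2) — x2 is true.
  3. (x5 || x2) — x2 is true.
  4. (!x2 || !x3) — !x3 is true.
  5. (x3 || !x2 || x5) — x5 is true.
  6. (!x5 || !x3) — !x3 is true.
  7. (!x5 || !x4 || !x3) — !x3 is true.
  8. (x2 || x4 || !x1) — x2 is true.
  9. (!x3 || x5) — x5 is true.
  10. (!x4 || x1) — x1 is true.
  11. (x4 || !x1) — x4 is true.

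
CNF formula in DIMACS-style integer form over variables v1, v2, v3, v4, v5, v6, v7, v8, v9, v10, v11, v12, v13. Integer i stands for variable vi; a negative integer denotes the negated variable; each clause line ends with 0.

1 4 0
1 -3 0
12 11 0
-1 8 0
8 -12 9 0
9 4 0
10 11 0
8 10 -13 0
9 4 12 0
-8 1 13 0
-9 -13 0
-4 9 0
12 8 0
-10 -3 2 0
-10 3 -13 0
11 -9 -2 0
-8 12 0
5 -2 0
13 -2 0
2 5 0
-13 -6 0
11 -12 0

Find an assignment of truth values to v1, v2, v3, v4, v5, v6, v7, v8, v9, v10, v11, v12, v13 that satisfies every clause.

v1=True, v2=False, v3=True, v4=False, v5=True, v6=True, v7=True, v8=True, v9=True, v10=False, v11=True, v12=True, v13=False

Pure literal: v5 appears only positively; assign v5 = True.
v11 occurs only positively in the remaining clauses — set v11 = True.
Branch on v1: take v1 = True.
  then v8 is forced to True.
  then v12 is forced to True.
The remaining clauses are satisfied by v2 = False, v3 = True, v4 = False, v6 = True, v7 = True, v9 = True, v10 = False, v13 = False.
Check each clause:
  1. {v4, v1} — v1 is true.
  2. {v1, ¬v3} — v1 is true.
  3. {v11, v12} — v11 is true.
  4. {¬v1, v8} — v8 is true.
  5. {v8, ¬v12, v9} — v8 is true.
  6. {v4, v9} — v9 is true.
  7. {v10, v11} — v11 is true.
  8. {¬v13, v10, v8} — v8 is true.
  9. {v4, v9, v12} — v9 is true.
  10. {¬v8, v1, v13} — v1 is true.
  11. {¬v9, ¬v13} — ¬v13 is true.
  12. {¬v4, v9} — v9 is true.
  13. {v12, v8} — v8 is true.
  14. {v2, ¬v10, ¬v3} — ¬v10 is true.
  15. {¬v13, v3, ¬v10} — v3 is true.
  16. {¬v2, v11, ¬v9} — v11 is true.
  17. {¬v8, v12} — v12 is true.
  18. {¬v2, v5} — v5 is true.
  19. {¬v2, v13} — ¬v2 is true.
  20. {v2, v5} — v5 is true.
  21. {¬v13, ¬v6} — ¬v13 is true.
  22. {v11, ¬v12} — v11 is true.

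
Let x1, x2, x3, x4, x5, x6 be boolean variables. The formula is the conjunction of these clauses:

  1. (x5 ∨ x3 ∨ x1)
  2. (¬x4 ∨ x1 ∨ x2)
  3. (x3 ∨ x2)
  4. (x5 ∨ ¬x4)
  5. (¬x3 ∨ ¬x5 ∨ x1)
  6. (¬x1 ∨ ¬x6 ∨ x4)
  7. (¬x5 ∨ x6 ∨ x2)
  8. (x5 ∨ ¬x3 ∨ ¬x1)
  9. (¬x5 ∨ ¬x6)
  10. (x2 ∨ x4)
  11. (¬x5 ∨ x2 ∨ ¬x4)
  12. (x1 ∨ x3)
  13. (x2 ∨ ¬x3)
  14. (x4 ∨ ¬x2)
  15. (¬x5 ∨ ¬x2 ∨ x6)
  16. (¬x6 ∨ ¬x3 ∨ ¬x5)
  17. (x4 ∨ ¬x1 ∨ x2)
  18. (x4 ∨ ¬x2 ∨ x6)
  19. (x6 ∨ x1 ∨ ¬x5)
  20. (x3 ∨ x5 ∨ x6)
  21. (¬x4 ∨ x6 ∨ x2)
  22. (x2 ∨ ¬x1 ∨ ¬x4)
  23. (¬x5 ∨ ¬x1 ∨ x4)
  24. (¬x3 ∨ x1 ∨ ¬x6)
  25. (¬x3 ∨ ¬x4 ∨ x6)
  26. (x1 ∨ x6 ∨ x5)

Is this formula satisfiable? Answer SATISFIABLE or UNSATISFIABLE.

UNSATISFIABLE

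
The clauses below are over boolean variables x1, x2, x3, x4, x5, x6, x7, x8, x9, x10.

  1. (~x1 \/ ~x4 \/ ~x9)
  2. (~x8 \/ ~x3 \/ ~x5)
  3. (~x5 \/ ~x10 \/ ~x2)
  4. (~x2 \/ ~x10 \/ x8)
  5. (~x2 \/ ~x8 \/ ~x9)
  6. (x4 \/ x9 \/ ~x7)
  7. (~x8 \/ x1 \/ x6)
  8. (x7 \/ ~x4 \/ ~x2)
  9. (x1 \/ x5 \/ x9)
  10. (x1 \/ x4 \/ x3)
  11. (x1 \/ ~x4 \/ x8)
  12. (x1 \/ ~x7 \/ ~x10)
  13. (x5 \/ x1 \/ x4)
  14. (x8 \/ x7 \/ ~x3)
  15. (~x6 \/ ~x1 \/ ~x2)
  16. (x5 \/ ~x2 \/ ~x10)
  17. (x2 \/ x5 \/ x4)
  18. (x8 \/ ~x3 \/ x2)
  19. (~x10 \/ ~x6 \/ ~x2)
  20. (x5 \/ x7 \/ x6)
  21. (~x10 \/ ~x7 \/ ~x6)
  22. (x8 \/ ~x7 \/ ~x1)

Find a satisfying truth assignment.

x1=True, x2=False, x3=False, x4=True, x5=True, x6=False, x7=False, x8=True, x9=False, x10=True

Check each clause:
  1. (~x4 \/ ~x1 \/ ~x9) — ~x9 is true.
  2. (~x3 \/ ~x5 \/ ~x8) — ~x3 is true.
  3. (~x5 \/ ~x2 \/ ~x10) — ~x2 is true.
  4. (~x2 \/ ~x10 \/ x8) — x8 is true.
  5. (~x2 \/ ~x8 \/ ~x9) — ~x2 is true.
  6. (x4 \/ x9 \/ ~x7) — x4 is true.
  7. (x6 \/ x1 \/ ~x8) — x1 is true.
  8. (~x2 \/ ~x4 \/ x7) — ~x2 is true.
  9. (x5 \/ x1 \/ x9) — x1 is true.
  10. (x1 \/ x3 \/ x4) — x1 is true.
  11. (x8 \/ ~x4 \/ x1) — x8 is true.
  12. (~x10 \/ x1 \/ ~x7) — x1 is true.
  13. (x5 \/ x4 \/ x1) — x1 is true.
  14. (x7 \/ x8 \/ ~x3) — x8 is true.
  15. (~x2 \/ ~x1 \/ ~x6) — ~x6 is true.
  16. (x5 \/ ~x10 \/ ~x2) — x5 is true.
  17. (x5 \/ x2 \/ x4) — x4 is true.
  18. (x8 \/ x2 \/ ~x3) — x8 is true.
  19. (~x6 \/ ~x2 \/ ~x10) — ~x6 is true.
  20. (x5 \/ x6 \/ x7) — x5 is true.
  21. (~x6 \/ ~x7 \/ ~x10) — ~x7 is true.
  22. (~x7 \/ ~x1 \/ x8) — x8 is true.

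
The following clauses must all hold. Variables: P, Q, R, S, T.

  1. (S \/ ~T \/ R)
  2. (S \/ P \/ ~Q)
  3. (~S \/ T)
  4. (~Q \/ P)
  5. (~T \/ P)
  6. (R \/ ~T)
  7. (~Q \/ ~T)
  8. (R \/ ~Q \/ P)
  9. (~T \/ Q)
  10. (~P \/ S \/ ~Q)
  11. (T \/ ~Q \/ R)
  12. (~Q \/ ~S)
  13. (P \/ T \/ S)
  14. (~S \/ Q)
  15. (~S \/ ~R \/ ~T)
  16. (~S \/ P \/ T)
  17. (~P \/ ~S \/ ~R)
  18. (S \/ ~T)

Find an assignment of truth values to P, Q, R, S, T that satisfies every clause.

P=T, Q=F, R=T, S=F, T=F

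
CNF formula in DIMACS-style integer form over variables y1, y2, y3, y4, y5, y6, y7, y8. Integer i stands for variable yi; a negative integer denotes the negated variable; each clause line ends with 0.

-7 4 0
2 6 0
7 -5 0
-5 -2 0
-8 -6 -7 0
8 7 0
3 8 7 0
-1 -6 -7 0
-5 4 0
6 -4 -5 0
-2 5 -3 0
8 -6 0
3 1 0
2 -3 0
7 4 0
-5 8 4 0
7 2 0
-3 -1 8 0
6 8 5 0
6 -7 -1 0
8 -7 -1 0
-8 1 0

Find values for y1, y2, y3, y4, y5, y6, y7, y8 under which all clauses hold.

y1 = T  y2 = T  y3 = F  y4 = T  y5 = F  y6 = T  y7 = F  y8 = T

Check each clause:
  1. (y4 OR NOT y7) — NOT y7 is true.
  2. (y2 OR y6) — y2 is true.
  3. (NOT y5 OR y7) — NOT y5 is true.
  4. (NOT y2 OR NOT y5) — NOT y5 is true.
  5. (NOT y8 OR NOT y7 OR NOT y6) — NOT y7 is true.
  6. (y8 OR y7) — y8 is true.
  7. (y8 OR y3 OR y7) — y8 is true.
  8. (NOT y7 OR NOT y1 OR NOT y6) — NOT y7 is true.
  9. (y4 OR NOT y5) — NOT y5 is true.
  10. (NOT y5 OR NOT y4 OR y6) — NOT y5 is true.
  11. (NOT y3 OR NOT y2 OR y5) — NOT y3 is true.
  12. (NOT y6 OR y8) — y8 is true.
  13. (y1 OR y3) — y1 is true.
  14. (y2 OR NOT y3) — y2 is true.
  15. (y4 OR y7) — y4 is true.
  16. (y8 OR NOT y5 OR y4) — y8 is true.
  17. (y2 OR y7) — y2 is true.
  18. (y8 OR NOT y3 OR NOT y1) — y8 is true.
  19. (y8 OR y5 OR y6) — y8 is true.
  20. (y6 OR NOT y7 OR NOT y1) — NOT y7 is true.
  21. (NOT y1 OR NOT y7 OR y8) — y8 is true.
  22. (y1 OR NOT y8) — y1 is true.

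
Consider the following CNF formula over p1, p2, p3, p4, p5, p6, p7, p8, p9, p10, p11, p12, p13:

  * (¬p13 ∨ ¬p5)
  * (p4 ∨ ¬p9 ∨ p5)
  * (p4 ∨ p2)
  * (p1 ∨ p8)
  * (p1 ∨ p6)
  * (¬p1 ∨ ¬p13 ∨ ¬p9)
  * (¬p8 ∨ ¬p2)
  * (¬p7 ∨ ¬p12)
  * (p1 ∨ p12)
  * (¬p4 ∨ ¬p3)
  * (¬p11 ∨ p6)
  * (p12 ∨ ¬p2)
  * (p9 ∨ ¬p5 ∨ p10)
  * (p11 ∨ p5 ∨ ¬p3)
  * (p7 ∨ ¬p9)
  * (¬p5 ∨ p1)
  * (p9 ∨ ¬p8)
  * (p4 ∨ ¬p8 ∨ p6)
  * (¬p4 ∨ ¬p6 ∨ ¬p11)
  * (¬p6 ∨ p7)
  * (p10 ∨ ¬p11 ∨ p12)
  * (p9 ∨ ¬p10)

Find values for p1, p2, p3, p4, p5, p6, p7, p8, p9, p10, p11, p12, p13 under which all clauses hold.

p3 occurs only negated in the remaining clauses — set p3 = False.
Pure literal: p13 appears only negated; assign p13 = False.
Set p1 = True and propagate.
Try p2 = True.
  then p8 is forced to False.
  then p12 is forced to True.
  then p7 is forced to False.
  then p9 is forced to False.
  then p6 is forced to False.
  then p11 is forced to False.
  then p10 is forced to False.
  then p5 is forced to False.
p4 is now unconstrained; take p4 = False.

p1=1, p2=1, p3=0, p4=0, p5=0, p6=0, p7=0, p8=0, p9=0, p10=0, p11=0, p12=1, p13=0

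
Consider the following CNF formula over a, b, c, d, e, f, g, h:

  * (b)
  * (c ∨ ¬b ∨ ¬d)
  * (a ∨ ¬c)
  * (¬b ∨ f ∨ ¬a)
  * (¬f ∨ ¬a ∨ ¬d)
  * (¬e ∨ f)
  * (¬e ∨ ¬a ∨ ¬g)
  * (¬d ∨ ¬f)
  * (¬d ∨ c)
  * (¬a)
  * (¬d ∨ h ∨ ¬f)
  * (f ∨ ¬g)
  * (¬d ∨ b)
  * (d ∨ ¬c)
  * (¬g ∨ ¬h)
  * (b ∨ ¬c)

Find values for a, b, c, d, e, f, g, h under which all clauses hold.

a=F, b=T, c=F, d=F, e=F, f=T, g=T, h=F

The clause (b) is unit: b must be True.
The clause (¬a) is unit: a must be False.
Unit propagation: (¬c) forces c = False.
(¬d) is a unit clause, so d = False.
e occurs only negated in the remaining clauses — set e = False.
f occurs only positively in the remaining clauses — set f = True.
Branch on g: take g = True.
  then h is forced to False.
Every clause has at least one true literal under this assignment.
Check each clause:
  1. (b) — b is true.
  2. (¬d ∨ ¬b ∨ c) — ¬d is true.
  3. (a ∨ ¬c) — ¬c is true.
  4. (f ∨ ¬a ∨ ¬b) — f is true.
  5. (¬a ∨ ¬f ∨ ¬d) — ¬d is true.
  6. (f ∨ ¬e) — ¬e is true.
  7. (¬a ∨ ¬g ∨ ¬e) — ¬e is true.
  8. (¬d ∨ ¬f) — ¬d is true.
  9. (¬d ∨ c) — ¬d is true.
  10. (¬a) — ¬a is true.
  11. (¬f ∨ h ∨ ¬d) — ¬d is true.
  12. (f ∨ ¬g) — f is true.
  13. (b ∨ ¬d) — b is true.
  14. (¬c ∨ d) — ¬c is true.
  15. (¬h ∨ ¬g) — ¬h is true.
  16. (¬c ∨ b) — b is true.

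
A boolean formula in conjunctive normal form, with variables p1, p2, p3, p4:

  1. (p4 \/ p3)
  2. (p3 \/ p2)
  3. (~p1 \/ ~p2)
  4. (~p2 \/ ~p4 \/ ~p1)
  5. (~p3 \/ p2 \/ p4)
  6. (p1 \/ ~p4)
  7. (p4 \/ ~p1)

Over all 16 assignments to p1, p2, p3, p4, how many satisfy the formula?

Satisfying assignments:
  p1=F p2=T p3=T p4=F
  p1=T p2=F p3=T p4=T
That's 2 in total.

2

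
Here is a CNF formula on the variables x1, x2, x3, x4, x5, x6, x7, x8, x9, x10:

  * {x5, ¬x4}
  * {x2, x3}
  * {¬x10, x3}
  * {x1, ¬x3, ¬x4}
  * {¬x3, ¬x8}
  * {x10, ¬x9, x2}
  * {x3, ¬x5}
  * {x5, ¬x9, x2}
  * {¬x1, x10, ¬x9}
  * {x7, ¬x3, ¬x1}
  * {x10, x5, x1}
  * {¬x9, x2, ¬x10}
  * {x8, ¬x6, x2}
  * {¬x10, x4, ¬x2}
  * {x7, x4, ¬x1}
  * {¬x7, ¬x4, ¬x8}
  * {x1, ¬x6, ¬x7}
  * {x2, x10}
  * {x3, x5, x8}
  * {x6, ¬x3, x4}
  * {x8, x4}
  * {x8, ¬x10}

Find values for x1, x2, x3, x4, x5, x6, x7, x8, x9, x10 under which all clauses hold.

x1 = True  x2 = True  x3 = True  x4 = True  x5 = True  x6 = True  x7 = True  x8 = False  x9 = False  x10 = False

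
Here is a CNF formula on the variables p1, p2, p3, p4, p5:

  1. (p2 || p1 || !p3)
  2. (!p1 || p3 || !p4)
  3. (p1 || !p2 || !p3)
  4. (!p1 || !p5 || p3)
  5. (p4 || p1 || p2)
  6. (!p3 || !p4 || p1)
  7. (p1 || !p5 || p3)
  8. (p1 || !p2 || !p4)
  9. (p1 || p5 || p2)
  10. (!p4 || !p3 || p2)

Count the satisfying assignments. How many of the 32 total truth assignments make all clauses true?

9

Split on p1, then p3.
  p1=T, p3=T: p5 free; 3 ways for (p2,p4) × 2^1 = 6.
  p1=T, p3=F: remaining (p2,p4,p5) ∈ {(F,F,F); (T,F,F)} — 2.
  p1=F, p3=T: a clause becomes empty — 0.
  p1=F, p3=F: remaining (p2,p4,p5) ∈ {(T,F,F)} — 1.
Total: 6 + 2 + 0 + 1 = 9.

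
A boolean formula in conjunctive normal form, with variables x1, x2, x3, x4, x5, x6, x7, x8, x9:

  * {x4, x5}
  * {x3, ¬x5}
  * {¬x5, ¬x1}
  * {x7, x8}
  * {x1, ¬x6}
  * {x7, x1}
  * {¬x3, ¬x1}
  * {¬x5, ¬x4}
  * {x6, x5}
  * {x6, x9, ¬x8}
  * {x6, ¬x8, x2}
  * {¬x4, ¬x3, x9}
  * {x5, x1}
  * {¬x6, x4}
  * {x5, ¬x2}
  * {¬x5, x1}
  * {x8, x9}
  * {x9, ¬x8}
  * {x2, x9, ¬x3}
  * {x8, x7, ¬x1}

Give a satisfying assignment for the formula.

x1=T  x2=F  x3=F  x4=T  x5=F  x6=T  x7=F  x8=T  x9=T

Pure literal: x9 appears only positively; assign x9 = True.
Branch on x1: take x1 = True.
  then x5 is forced to False.
  then x4 is forced to True.
  then x3 is forced to False.
  then x6 is forced to True.
  then x2 is forced to False.
Set x7 = False and propagate.
  then x8 is forced to True.
Every clause has at least one true literal under this assignment.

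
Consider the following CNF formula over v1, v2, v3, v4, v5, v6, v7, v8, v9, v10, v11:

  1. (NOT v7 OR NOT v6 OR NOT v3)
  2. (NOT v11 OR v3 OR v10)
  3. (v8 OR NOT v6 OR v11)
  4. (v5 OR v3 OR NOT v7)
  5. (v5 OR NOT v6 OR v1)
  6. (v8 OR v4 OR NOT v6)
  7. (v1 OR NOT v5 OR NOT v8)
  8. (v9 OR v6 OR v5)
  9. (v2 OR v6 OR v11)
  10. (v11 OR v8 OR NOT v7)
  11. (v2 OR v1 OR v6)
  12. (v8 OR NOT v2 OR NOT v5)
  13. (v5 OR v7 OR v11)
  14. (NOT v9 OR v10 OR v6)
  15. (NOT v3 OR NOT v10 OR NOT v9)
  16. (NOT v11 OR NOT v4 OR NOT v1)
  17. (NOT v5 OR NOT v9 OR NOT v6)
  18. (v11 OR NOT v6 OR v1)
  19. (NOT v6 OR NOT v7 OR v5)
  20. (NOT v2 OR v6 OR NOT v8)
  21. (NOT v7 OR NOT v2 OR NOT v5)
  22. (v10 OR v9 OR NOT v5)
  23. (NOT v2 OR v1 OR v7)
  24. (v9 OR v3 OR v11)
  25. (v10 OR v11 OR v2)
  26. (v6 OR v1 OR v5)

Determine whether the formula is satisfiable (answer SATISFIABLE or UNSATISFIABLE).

Branch on v1: take v1 = True.
For the remaining variables, v2 = False, v3 = False, v4 = False, v5 = True, v6 = False, v7 = False, v8 = True, v9 = False, v10 = True, v11 = True works.
Every clause has at least one true literal under this assignment.
So v1=True, v2=False, v3=False, v4=False, v5=True, v6=False, v7=False, v8=True, v9=False, v10=True, v11=True is a satisfying assignment.

SATISFIABLE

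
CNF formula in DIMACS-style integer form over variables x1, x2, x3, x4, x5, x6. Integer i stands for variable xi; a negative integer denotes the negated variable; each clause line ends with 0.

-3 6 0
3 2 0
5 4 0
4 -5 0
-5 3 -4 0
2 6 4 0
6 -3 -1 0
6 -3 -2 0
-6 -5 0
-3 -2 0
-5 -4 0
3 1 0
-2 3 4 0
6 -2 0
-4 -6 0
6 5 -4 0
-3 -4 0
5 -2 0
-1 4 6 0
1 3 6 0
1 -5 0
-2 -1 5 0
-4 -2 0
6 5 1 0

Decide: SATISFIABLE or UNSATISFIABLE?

x4 = True:
  propagation gives x5=False, x6=False; an empty clause results — contradiction.
x4 = False:
  propagation gives x5=True; an empty clause results — contradiction.
Every branch closes, so no satisfying assignment exists.

UNSATISFIABLE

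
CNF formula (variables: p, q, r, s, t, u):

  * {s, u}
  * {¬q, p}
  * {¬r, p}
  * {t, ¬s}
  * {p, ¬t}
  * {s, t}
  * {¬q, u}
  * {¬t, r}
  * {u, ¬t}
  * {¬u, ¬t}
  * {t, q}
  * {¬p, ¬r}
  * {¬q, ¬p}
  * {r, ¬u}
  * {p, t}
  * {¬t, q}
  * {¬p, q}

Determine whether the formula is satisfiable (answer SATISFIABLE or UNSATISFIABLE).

t = True:
  propagation gives p=True, r=True; an empty clause results — contradiction.
t = False:
  propagation gives s=False; an empty clause results — contradiction.
Every branch closes, so no satisfying assignment exists.

UNSATISFIABLE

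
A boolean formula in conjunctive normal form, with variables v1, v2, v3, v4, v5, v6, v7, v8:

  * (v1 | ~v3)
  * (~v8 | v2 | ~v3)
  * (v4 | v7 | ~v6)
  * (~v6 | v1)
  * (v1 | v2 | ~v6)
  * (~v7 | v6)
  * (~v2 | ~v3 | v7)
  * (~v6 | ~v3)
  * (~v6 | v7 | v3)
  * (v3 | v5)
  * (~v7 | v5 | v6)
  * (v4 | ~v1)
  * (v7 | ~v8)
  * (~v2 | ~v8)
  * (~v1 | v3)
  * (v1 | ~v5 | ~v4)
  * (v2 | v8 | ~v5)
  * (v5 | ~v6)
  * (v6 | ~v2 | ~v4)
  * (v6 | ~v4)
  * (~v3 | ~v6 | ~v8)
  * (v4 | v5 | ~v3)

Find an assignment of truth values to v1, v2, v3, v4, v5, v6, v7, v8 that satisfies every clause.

v1=F, v2=T, v3=F, v4=F, v5=T, v6=F, v7=F, v8=F

Check each clause:
  1. (v1 | ~v3) — ~v3 is true.
  2. (v2 | ~v3 | ~v8) — ~v8 is true.
  3. (v4 | v7 | ~v6) — ~v6 is true.
  4. (~v6 | v1) — ~v6 is true.
  5. (~v6 | v2 | v1) — ~v6 is true.
  6. (v6 | ~v7) — ~v7 is true.
  7. (v7 | ~v3 | ~v2) — ~v3 is true.
  8. (~v3 | ~v6) — ~v6 is true.
  9. (~v6 | v3 | v7) — ~v6 is true.
  10. (v3 | v5) — v5 is true.
  11. (~v7 | v6 | v5) — ~v7 is true.
  12. (~v1 | v4) — ~v1 is true.
  13. (v7 | ~v8) — ~v8 is true.
  14. (~v8 | ~v2) — ~v8 is true.
  15. (v3 | ~v1) — ~v1 is true.
  16. (~v5 | ~v4 | v1) — ~v4 is true.
  17. (v8 | v2 | ~v5) — v2 is true.
  18. (~v6 | v5) — ~v6 is true.
  19. (~v4 | v6 | ~v2) — ~v4 is true.
  20. (~v4 | v6) — ~v4 is true.
  21. (~v8 | ~v3 | ~v6) — ~v8 is true.
  22. (v5 | v4 | ~v3) — v5 is true.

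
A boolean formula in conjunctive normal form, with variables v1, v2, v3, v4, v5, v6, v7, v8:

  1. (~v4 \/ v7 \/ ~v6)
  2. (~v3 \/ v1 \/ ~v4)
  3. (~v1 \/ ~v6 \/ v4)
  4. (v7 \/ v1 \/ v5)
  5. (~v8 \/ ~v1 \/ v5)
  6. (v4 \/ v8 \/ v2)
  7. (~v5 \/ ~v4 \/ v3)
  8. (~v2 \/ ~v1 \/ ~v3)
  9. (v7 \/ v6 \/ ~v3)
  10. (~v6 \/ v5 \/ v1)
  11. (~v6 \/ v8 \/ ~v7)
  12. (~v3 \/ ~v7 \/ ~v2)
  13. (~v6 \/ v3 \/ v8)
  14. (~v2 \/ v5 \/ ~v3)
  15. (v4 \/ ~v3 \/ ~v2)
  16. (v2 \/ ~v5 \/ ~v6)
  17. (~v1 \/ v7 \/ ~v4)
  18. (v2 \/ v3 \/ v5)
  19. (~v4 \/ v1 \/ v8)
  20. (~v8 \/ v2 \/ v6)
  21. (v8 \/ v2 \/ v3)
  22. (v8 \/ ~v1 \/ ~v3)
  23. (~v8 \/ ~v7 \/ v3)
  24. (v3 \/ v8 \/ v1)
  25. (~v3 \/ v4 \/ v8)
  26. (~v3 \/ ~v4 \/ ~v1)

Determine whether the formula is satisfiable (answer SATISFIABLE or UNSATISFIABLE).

SATISFIABLE

Set v1 = True and propagate.
Set v2 = True and propagate.
  then v3 is forced to False.
Set v4 = False and propagate.
  then v6 is forced to False.
The remaining clauses are satisfied by v5 = False, v7 = False, v8 = False.
So v1 = 1, v2 = 1, v3 = 0, v4 = 0, v5 = 0, v6 = 0, v7 = 0, v8 = 0 is a satisfying assignment.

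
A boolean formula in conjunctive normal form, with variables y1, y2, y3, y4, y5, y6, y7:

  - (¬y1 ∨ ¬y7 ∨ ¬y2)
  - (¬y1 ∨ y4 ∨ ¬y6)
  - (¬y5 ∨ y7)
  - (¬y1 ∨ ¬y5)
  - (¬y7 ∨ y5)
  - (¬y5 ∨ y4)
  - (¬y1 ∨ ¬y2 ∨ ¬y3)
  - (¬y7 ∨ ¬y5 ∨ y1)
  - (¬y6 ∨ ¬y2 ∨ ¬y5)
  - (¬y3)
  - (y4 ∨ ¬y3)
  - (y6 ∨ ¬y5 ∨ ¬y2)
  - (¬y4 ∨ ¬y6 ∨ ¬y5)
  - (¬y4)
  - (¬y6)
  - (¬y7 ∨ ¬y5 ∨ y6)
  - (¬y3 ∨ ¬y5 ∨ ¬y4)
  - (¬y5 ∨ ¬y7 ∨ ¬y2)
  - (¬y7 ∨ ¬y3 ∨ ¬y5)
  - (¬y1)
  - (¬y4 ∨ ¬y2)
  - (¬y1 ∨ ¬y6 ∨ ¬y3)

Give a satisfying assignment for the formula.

y1=F, y2=T, y3=F, y4=F, y5=F, y6=F, y7=F

Check each clause:
  1. (¬y1 ∨ ¬y2 ∨ ¬y7) — ¬y7 is true.
  2. (y4 ∨ ¬y1 ∨ ¬y6) — ¬y6 is true.
  3. (y7 ∨ ¬y5) — ¬y5 is true.
  4. (¬y1 ∨ ¬y5) — ¬y5 is true.
  5. (y5 ∨ ¬y7) — ¬y7 is true.
  6. (¬y5 ∨ y4) — ¬y5 is true.
  7. (¬y2 ∨ ¬y3 ∨ ¬y1) — ¬y3 is true.
  8. (y1 ∨ ¬y7 ∨ ¬y5) — ¬y5 is true.
  9. (¬y2 ∨ ¬y6 ∨ ¬y5) — ¬y6 is true.
  10. (¬y3) — ¬y3 is true.
  11. (¬y3 ∨ y4) — ¬y3 is true.
  12. (¬y2 ∨ ¬y5 ∨ y6) — ¬y5 is true.
  13. (¬y6 ∨ ¬y4 ∨ ¬y5) — ¬y6 is true.
  14. (¬y4) — ¬y4 is true.
  15. (¬y6) — ¬y6 is true.
  16. (¬y7 ∨ ¬y5 ∨ y6) — ¬y7 is true.
  17. (¬y4 ∨ ¬y3 ∨ ¬y5) — ¬y5 is true.
  18. (¬y7 ∨ ¬y2 ∨ ¬y5) — ¬y7 is true.
  19. (¬y5 ∨ ¬y3 ∨ ¬y7) — ¬y7 is true.
  20. (¬y1) — ¬y1 is true.
  21. (¬y4 ∨ ¬y2) — ¬y4 is true.
  22. (¬y1 ∨ ¬y6 ∨ ¬y3) — ¬y6 is true.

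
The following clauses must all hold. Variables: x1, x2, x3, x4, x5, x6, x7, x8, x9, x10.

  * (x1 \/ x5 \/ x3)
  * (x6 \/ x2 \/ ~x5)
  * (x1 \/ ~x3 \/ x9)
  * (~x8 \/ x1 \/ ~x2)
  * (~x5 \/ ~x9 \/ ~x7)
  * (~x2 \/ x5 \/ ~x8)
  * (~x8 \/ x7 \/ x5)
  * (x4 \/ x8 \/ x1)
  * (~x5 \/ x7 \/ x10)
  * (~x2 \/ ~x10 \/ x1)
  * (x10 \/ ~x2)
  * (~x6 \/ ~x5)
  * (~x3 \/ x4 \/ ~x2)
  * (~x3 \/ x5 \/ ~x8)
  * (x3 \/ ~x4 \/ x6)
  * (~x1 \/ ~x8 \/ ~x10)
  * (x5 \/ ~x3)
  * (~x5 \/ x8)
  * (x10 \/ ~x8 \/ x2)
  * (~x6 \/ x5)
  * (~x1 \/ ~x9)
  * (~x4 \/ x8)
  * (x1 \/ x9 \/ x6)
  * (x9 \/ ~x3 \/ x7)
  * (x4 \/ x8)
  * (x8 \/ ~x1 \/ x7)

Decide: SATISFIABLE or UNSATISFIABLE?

x5 = True:
  propagation gives x6=False, x2=True, x10=True, x1=True; an empty clause results — contradiction.
x5 = False:
  propagation gives x3=False, x1=True, x6=False, x4=False; an empty clause results — contradiction.
Every branch closes, so no satisfying assignment exists.

UNSATISFIABLE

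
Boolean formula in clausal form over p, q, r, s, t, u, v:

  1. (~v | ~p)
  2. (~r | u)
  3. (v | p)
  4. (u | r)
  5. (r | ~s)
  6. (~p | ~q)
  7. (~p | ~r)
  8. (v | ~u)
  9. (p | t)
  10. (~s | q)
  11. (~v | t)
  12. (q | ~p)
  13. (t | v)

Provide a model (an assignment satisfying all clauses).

s occurs only negated in the remaining clauses — set s = False.
t occurs only positively in the remaining clauses — set t = True.
Try p = False.
  then v is forced to True.
The remaining clauses are satisfied by q = True, r = True, u = True.
Check each clause:
  1. (~v | ~p) — ~p is true.
  2. (~r | u) — u is true.
  3. (v | p) — v is true.
  4. (r | u) — r is true.
  5. (r | ~s) — r is true.
  6. (~q | ~p) — ~p is true.
  7. (~r | ~p) — ~p is true.
  8. (v | ~u) — v is true.
  9. (p | t) — t is true.
  10. (q | ~s) — q is true.
  11. (t | ~v) — t is true.
  12. (q | ~p) — q is true.
  13. (t | v) — t is true.

p=0, q=1, r=1, s=0, t=1, u=1, v=1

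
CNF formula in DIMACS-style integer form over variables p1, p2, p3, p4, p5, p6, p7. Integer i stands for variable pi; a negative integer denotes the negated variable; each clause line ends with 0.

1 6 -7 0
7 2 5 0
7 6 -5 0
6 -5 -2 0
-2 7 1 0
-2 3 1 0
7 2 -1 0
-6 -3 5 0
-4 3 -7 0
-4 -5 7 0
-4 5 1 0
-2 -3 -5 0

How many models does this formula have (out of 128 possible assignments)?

28

Split on p5, then p7.
  p5=1, p7=1: 10 of the 32 assignments to (p1,p2,p3,p4,p6) work.
  p5=1, p7=0: remaining (p1,p2,p3,p4,p6) ∈ {(0,0,0,0,1); (0,0,1,0,1); (1,1,0,0,1)} — 3.
  p5=0, p7=1: 9 of the 32 assignments to (p1,p2,p3,p4,p6) work.
  p5=0, p7=0: p4 free; 3 ways for (p1,p2,p3,p6) × 2^1 = 6.
Total: 10 + 3 + 9 + 6 = 28.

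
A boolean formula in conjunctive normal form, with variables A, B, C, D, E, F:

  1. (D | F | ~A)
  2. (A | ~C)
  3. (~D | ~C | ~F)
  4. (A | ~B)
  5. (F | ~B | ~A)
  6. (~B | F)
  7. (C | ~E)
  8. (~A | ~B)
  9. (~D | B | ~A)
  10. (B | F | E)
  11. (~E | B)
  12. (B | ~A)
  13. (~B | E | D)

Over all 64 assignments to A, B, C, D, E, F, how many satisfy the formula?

Satisfying assignments:
  A=0 B=0 C=0 D=0 E=0 F=1
  A=0 B=0 C=0 D=1 E=0 F=1
Count: 2.

2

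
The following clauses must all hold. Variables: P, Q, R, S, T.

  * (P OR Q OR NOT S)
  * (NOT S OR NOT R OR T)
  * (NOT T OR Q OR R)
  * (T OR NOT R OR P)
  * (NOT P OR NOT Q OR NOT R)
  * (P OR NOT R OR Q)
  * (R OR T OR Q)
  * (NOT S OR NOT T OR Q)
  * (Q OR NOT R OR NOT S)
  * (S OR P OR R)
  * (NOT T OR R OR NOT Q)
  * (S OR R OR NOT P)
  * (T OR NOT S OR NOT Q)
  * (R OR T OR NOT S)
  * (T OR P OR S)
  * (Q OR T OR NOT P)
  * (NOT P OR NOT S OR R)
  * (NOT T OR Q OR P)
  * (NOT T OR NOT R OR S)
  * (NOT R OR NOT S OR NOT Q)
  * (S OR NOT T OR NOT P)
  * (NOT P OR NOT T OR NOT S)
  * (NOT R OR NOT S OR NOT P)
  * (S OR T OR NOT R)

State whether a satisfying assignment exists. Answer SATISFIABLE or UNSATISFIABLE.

UNSATISFIABLE

R = True:
  S = True:
    propagation gives T=True, Q=True; an empty clause results — contradiction.
  S = False:
    propagation gives T=False; an empty clause results — contradiction.
R = False:
  T = True:
    propagation gives Q=True; an empty clause results — contradiction.
  T = False:
    propagation gives Q=True, S=False, P=True; an empty clause results — contradiction.
Every branch closes, so no satisfying assignment exists.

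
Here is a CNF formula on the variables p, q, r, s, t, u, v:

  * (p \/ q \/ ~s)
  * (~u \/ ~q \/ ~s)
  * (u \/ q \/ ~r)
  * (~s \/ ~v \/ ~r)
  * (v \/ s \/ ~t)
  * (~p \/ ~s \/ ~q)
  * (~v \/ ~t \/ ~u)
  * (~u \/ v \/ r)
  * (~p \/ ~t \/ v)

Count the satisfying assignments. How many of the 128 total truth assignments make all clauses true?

41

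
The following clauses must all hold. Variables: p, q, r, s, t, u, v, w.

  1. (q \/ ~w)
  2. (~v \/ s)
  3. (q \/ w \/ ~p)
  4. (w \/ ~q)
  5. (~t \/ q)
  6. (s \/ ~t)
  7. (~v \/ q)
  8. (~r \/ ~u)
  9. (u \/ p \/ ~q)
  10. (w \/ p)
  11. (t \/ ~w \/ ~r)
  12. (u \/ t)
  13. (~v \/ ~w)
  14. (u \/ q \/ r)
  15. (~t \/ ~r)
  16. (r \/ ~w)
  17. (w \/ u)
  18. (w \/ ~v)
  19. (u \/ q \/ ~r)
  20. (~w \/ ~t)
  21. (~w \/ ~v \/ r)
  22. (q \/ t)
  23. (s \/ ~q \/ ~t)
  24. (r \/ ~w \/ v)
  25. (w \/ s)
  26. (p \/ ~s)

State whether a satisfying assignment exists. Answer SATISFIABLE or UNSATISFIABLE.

w = True:
  propagation gives q=True, v=False, r=True, u=False; an empty clause results — contradiction.
w = False:
  propagation gives q=False, p=False; an empty clause results — contradiction.
Every branch closes, so no satisfying assignment exists.

UNSATISFIABLE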